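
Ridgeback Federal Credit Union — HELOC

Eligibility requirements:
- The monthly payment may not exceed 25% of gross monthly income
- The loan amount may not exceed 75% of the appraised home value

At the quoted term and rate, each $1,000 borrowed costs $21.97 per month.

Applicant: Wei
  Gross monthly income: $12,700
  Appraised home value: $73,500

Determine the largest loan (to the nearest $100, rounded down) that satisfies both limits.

Payment cap: 25% × $12,700 = $3,175/month.
At $21.97 per $1,000, that supports 3,175/21.97 × 1,000 ≈ $144,515 → $144,500.
LTV cap: 75% × $73,500 = $55,125 → $55,100.
Binding constraint: loan-to-value.

$55,100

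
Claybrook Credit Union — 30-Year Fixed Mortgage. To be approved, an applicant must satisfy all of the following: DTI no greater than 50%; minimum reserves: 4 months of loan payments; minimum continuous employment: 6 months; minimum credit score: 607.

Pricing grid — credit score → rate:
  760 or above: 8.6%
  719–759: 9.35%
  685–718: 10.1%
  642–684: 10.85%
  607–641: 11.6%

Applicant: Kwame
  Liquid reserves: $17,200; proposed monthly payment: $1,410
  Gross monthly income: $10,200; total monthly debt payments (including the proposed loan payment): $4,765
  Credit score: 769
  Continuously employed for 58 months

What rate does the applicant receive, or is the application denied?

Credit score 769 ≥ 607 (meets minimum)
Liquid reserves cover 17,200/1,410 = 12.2 months — ≥ 4 required
DTI: 4,765 ÷ 10,200 = 46.7%, within the 50% cap
Employment 58 ≥ 6 months
All requirements met. Score 769 falls in the 760 or above tier → 8.6%.

Approved at 8.6%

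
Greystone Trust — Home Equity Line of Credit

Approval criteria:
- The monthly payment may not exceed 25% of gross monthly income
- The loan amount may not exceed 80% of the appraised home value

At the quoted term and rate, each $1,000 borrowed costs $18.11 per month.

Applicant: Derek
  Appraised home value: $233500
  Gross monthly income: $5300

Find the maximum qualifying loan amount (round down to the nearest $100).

$73,100

Payment cap: 25% × $5,300 = $1,325/month.
At $18.11 per $1,000, that supports 1,325/18.11 × 1,000 ≈ $73,163 → $73,100.
LTV cap: 80% × $233,500 = $186,800 → $186,800.
Binding constraint: payment-to-income.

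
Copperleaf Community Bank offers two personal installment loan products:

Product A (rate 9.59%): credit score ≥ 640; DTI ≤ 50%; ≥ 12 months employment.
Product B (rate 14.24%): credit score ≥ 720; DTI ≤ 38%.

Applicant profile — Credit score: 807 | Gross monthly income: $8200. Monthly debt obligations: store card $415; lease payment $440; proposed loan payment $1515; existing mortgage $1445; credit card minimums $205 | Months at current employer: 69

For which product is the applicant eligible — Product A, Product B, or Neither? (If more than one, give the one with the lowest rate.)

Total debts = (415 + 440 + 1,515 + 1,445 + 205) = 4,020; DTI = 4,020/8,200 = 49%.
Product A: score 807 ≥ 640; DTI 49% ≤ 50%; employment 69 ≥ 12 mo → qualifies.
Product B: score 807 ≥ 720; DTI 49% > 38% → does not qualify.

Product A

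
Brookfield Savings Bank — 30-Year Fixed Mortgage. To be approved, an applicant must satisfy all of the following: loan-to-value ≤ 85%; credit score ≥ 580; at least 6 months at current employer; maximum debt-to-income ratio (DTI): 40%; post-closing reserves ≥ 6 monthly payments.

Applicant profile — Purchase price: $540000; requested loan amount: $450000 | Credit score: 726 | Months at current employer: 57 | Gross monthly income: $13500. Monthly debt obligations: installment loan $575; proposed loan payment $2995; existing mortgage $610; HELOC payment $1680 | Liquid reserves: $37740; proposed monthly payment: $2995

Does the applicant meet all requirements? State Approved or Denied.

LTV: 450,000 ÷ 540,000 = 83.3%, within 85% cap
Credit score 726 ≥ 580 (meets)
Employment 57 ≥ 6 months
Total monthly debts = (575 + 2,995 + 610 + 1,680) = 5,860. DTI = 5,860/13,500 = 43.4% > 40%
Reserves = 37,740/2,995 = 12.6 months ≥ 6
Fails on DTI.

Denied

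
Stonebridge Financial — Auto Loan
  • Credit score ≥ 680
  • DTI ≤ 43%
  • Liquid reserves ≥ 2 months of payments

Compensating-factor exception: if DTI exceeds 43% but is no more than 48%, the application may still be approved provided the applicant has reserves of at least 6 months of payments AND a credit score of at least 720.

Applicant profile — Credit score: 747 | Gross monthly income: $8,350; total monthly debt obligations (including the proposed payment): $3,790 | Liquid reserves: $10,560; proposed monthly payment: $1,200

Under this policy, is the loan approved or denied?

Credit score 747 ≥ 680 (meets base)
DTI: 3,790 ÷ 8,350 = 45.4%, over the 43% base limit.
Reserves: 10,560 ÷ 1,200 = 8.8 months (meets 2-month minimum)
45.4% falls in the override range (43%–48%), so the compensating-factor test applies.
Reserves 8.8 ≥ 6 months; credit score 747 ≥ 720.
Both compensating conditions met → exception applies.

Approved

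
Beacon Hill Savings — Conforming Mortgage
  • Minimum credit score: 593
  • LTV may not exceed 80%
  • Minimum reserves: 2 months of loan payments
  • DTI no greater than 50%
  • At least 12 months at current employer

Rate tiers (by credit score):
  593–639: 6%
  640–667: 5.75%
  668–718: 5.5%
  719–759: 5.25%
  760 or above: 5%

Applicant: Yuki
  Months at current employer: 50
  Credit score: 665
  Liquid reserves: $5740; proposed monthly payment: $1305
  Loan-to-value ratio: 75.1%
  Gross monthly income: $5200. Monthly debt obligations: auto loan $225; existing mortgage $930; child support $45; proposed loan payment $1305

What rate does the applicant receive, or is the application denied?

Approved at 5.75%

Credit score 665 ≥ 593 (meets minimum)
Employment 50 ≥ 12 months
LTV 75.1% ≤ 80%
Reserves: 5,740 ÷ 1,305 = 4.4 months (meets 2-month minimum)
Total monthly debts = (225 + 930 + 45 + 1,305) = 2,505. DTI = 2,505/5,200 = 48.2% ≤ 50%
All requirements met. Score 665 falls in the 640–667 tier → 5.75%.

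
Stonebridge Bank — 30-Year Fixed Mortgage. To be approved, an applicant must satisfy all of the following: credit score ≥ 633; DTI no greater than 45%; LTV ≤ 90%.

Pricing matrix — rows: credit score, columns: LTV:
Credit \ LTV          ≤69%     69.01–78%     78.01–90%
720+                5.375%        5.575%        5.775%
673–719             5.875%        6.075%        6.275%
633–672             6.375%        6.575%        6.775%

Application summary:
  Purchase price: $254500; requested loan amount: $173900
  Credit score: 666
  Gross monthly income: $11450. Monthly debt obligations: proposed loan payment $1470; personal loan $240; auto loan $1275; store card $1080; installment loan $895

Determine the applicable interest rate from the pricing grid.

6.375%

Credit score 666 ≥ 633; Total monthly debts = (1,470 + 240 + 1,275 + 1,080 + 895) = 4,960. DTI: 4,960 ÷ 11,450 = 43.3%, within the 45% cap
Loan-to-value = 173,900/254,500 = 68.3% — pass (90% max)
Credit 666 → row 633–672; LTV 68.3% → column ≤69%. Grid cell → 6.375%.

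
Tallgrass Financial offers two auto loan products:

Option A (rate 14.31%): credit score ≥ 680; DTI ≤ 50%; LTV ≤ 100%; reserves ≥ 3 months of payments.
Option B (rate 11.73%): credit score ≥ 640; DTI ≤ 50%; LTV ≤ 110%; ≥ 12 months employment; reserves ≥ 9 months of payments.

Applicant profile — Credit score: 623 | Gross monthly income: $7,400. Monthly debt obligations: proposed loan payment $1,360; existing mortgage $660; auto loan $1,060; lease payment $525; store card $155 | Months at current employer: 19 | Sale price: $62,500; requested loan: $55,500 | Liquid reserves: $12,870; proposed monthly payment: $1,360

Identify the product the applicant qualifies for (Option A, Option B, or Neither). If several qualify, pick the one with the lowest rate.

Neither

Total debts = (1,360 + 660 + 1,060 + 525 + 155) = 3,760; DTI = 3,760/7,400 = 50.8%.
LTV = 55,500/62,500 = 88.8%.
Reserves = 12,870/1,360 = 9.5 months.
Option A: score 623 < 680; DTI 50.8% > 50%; LTV 88.8% ≤ 100%; reserves 9.5 ≥ 3 mo → does not qualify.
Option B: score 623 < 640; DTI 50.8% > 50%; LTV 88.8% ≤ 110%; employment 19 ≥ 12 mo; reserves 9.5 ≥ 9 mo → does not qualify.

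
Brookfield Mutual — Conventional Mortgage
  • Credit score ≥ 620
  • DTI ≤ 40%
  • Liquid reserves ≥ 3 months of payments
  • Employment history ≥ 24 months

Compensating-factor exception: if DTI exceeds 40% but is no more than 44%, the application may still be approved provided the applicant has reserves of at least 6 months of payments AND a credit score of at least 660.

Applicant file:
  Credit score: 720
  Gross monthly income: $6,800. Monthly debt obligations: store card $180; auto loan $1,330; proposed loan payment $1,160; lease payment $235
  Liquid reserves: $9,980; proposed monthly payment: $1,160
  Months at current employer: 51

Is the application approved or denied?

Approved

Credit score 720 ≥ 620 (meets base)
Total debts = (180 + 1,330 + 1,160 + 235) = 2,905. DTI = 2,905/6,800 = 42.7% > 40% — standard DTI limit exceeded.
Reserves: 9,980 ÷ 1,160 = 8.6 months (meets 3-month minimum)
Employment 51 ≥ 24 months
DTI 42.7% is within the 40%–44% exception band; checking compensating factors.
Override check — reserves: 8.6 mo (ok); score: 720 (ok).
Both compensating conditions met → exception applies.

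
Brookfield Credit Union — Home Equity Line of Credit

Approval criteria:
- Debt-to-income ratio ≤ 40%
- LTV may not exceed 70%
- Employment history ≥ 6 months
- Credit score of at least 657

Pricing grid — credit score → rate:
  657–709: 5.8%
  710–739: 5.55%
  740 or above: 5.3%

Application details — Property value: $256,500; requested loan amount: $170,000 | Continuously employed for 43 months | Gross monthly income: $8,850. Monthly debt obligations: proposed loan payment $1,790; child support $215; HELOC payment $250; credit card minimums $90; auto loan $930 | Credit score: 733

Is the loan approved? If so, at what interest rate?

Approved at 5.55%

Credit score 733 ≥ 657 (meets minimum)
Loan-to-value = 170,000/256,500 = 66.3% — pass (70% max)
Total monthly debts = (1,790 + 215 + 250 + 90 + 930) = 3,275. Debt-to-income = 3,275/8,850 = 37% — meets 40% limit
Employment 43 ≥ 6 months
All requirements met. Score 733 falls in the 710–739 tier → 5.55%.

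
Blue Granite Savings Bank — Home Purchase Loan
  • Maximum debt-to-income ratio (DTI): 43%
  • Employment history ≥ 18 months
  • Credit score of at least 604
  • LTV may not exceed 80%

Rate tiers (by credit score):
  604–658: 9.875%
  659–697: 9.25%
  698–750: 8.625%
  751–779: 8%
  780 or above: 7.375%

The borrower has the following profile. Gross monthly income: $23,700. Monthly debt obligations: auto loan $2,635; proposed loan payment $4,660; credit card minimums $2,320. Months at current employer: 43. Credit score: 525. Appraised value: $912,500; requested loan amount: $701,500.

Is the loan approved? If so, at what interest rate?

Denied

Credit score 525 < 604 (below minimum)
Employment 43 ≥ 18 months
Total monthly debts = (2,635 + 4,660 + 2,320) = 9,615. DTI = 9,615/23,700 = 40.6% ≤ 43%
Loan-to-value = 701,500/912,500 = 76.9% — pass (80% max)
Not all requirements met → denied.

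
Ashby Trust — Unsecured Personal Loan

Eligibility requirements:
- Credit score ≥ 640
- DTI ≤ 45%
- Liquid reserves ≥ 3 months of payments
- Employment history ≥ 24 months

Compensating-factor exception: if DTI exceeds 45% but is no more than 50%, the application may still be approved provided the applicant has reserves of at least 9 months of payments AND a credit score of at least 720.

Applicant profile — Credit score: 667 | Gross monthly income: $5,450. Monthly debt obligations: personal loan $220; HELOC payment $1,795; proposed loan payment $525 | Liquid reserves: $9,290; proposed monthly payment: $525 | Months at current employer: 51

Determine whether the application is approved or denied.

Credit score 667 ≥ 640 (meets base)
Total debts = (220 + 1,795 + 525) = 2,540. DTI: 2,540 ÷ 5,450 = 46.6%, over the 45% base limit.
Liquid reserves cover 9,290/525 = 17.7 months — ≥ 3 required
Employment 51 ≥ 24 months
DTI 46.6% is within the 45%–50% exception band; checking compensating factors.
Reserves 17.7 ≥ 9 months; credit score 667 < 720.
Compensating-factor requirement not fully met.

Denied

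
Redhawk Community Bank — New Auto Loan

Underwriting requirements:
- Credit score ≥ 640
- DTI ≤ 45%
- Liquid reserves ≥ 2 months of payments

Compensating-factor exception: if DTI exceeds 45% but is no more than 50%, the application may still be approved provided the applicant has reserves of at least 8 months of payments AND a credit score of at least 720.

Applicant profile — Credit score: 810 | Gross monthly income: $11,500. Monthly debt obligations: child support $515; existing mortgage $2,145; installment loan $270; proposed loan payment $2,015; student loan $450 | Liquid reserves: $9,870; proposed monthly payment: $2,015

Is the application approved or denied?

Denied

Credit score 810 ≥ 640 (meets base)
Total debts = (515 + 2,145 + 270 + 2,015 + 450) = 5,395. DTI: 5,395 ÷ 11,500 = 46.9%, over the 45% base limit.
Liquid reserves cover 9,870/2,015 = 4.9 months — ≥ 2 required
DTI 46.9% is within the 45%–50% exception band; checking compensating factors.
Reserves 4.9 < 8 months; credit score 810 ≥ 720.
Compensating-factor requirement not fully met.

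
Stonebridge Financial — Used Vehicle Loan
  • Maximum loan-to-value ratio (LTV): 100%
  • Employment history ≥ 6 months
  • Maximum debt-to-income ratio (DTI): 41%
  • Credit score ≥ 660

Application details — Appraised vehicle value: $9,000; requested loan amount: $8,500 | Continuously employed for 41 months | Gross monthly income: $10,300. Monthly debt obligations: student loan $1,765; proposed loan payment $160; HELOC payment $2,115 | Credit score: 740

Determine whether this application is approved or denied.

LTV: 8,500 ÷ 9,000 = 94.4%, within 100% cap
Employment 41 ≥ 6 months
Total monthly debts = (1,765 + 160 + 2,115) = 4,040. DTI = 4,040/10,300 = 39.2% ≤ 41%
Credit score 740 ≥ 660 (meets)
All criteria satisfied.

Approved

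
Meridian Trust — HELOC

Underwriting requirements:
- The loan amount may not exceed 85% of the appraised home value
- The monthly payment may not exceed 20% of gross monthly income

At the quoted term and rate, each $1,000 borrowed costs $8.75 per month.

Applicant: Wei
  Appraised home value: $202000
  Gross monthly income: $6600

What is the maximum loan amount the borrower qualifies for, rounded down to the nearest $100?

Payment cap: 20% × $6,600 = $1,320/month.
At $8.75 per $1,000, that supports 1,320/8.75 × 1,000 ≈ $150,857 → $150,800.
LTV cap: 85% × $202,000 = $171,700 → $171,700.
Binding constraint: payment-to-income.

$150,800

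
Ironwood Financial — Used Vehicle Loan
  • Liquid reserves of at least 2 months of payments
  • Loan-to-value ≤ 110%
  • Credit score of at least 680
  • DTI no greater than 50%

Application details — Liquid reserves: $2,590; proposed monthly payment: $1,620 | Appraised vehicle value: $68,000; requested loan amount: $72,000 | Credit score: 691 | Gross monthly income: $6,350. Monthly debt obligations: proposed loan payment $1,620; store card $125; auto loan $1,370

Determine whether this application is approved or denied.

Reserves = 2,590/1,620 = 1.6 months < 2
LTV = 72,000/68,000 = 105.9% ≤ 110%
Credit score 691 ≥ 680 (meets)
Total monthly debts = (1,620 + 125 + 1,370) = 3,115. DTI = 3,115/6,350 = 49.1% ≤ 50%
Fails on reserves.

Denied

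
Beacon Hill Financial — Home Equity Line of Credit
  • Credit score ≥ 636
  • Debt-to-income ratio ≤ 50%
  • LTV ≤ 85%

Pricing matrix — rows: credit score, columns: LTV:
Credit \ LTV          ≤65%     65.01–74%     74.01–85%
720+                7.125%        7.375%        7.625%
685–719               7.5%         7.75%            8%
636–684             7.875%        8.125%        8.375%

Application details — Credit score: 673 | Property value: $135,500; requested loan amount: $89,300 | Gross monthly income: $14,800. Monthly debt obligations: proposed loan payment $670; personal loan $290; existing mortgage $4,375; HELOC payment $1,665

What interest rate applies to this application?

8.125%

Credit score 673 ≥ 636; Total monthly debts = (670 + 290 + 4,375 + 1,665) = 7,000. DTI: 7,000 ÷ 14,800 = 47.3%, within the 50% cap
LTV: 89,300 ÷ 135,500 = 65.9%, within 85% cap
Credit 673 → row 636–684; LTV 65.9% → column 65.01–74%. Grid cell → 8.125%.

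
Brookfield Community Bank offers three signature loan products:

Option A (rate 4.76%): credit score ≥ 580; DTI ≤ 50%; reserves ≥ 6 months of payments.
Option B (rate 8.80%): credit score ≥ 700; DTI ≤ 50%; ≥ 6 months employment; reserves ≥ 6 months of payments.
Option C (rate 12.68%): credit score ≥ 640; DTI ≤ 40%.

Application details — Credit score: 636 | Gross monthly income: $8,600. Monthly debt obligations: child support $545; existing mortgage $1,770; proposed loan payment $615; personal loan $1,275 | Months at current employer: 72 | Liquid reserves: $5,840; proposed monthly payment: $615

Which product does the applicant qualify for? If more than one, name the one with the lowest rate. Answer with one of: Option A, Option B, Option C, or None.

Option A

Total debts = (545 + 1,770 + 615 + 1,275) = 4,205; DTI = 4,205/8,600 = 48.9%.
Reserves = 5,840/615 = 9.5 months.
Option A: score 636 ≥ 580; DTI 48.9% ≤ 50%; reserves 9.5 ≥ 6 mo → qualifies.
Option B: score 636 < 700; DTI 48.9% ≤ 50%; employment 72 ≥ 6 mo; reserves 9.5 ≥ 6 mo → does not qualify.
Option C: score 636 < 640; DTI 48.9% > 40% → does not qualify.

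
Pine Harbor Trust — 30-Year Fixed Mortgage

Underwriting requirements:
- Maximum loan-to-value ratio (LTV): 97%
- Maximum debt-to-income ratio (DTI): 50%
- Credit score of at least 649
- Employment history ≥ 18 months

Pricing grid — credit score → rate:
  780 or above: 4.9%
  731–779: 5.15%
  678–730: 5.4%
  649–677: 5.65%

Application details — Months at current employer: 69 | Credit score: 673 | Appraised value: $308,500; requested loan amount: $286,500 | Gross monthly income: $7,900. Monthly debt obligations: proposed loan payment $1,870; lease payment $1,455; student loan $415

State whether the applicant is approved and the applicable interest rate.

Credit score 673 ≥ 649 (meets minimum)
LTV: 286,500 ÷ 308,500 = 92.9%, within 97% cap
Employment 69 ≥ 18 months
Total monthly debts = (1,870 + 1,455 + 415) = 3,740. DTI: 3,740 ÷ 7,900 = 47.3%, within the 50% cap
All requirements met. Score 673 falls in the 649–677 tier → 5.65%.

Approved at 5.65%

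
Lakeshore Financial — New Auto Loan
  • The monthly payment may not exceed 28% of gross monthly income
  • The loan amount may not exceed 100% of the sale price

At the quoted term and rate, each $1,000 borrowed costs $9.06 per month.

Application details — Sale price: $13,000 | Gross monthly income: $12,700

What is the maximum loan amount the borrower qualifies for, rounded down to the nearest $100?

$13,000

Payment cap: 28% × $12,700 = $3,556/month.
At $9.06 per $1,000, that supports 3,556/9.06 × 1,000 ≈ $392,494 → $392,400.
LTV cap: 100% × $13,000 = $13,000 → $13,000.
Binding constraint: loan-to-value.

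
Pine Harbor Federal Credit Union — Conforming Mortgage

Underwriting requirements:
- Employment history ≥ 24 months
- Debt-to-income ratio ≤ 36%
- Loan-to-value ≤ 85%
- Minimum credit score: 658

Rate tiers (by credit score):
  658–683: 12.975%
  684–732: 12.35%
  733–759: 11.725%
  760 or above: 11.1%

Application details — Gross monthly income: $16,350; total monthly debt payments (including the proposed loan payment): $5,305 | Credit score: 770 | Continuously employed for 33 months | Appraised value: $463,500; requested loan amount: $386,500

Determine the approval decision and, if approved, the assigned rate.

Credit score 770 ≥ 658 (meets minimum)
Employment 33 ≥ 24 months
LTV: 386,500 ÷ 463,500 = 83.4%, within 85% cap
DTI: 5,305 ÷ 16,350 = 32.4%, within the 36% cap
All requirements met. Score 770 falls in the 760 or above tier → 11.1%.

Approved at 11.1%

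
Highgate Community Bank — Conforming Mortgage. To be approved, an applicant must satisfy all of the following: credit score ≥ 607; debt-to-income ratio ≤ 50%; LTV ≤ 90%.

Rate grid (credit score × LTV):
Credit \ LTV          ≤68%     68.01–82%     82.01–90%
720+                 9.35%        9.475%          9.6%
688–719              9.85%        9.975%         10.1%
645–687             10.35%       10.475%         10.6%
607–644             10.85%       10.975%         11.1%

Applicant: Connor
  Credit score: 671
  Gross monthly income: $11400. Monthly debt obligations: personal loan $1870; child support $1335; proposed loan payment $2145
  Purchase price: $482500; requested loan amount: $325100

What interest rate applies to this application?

10.35%

Credit score 671 ≥ 607; Total monthly debts = (1,870 + 1,335 + 2,145) = 5,350. DTI: 5,350 ÷ 11,400 = 46.9%, within the 50% cap
LTV = 325,100/482,500 = 67.4% ≤ 90%
Credit 671 → row 645–687; LTV 67.4% → column ≤68%. Grid cell → 10.35%.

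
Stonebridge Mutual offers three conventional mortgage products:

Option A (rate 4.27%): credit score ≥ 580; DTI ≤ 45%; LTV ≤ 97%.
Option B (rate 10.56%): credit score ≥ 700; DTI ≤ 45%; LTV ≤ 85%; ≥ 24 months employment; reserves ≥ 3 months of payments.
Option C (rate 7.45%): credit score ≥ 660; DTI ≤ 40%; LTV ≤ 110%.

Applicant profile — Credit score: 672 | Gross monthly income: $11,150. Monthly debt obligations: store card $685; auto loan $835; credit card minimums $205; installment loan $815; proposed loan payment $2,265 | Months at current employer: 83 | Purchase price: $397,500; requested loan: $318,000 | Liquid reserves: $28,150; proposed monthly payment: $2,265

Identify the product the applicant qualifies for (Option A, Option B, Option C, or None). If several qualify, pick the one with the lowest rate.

Total debts = (685 + 835 + 205 + 815 + 2,265) = 4,805; DTI = 4,805/11,150 = 43.1%.
LTV = 318,000/397,500 = 80%.
Reserves = 28,150/2,265 = 12.4 months.
Option A: score 672 ≥ 580; DTI 43.1% ≤ 45%; LTV 80% ≤ 97% → qualifies.
Option B: score 672 < 700; DTI 43.1% ≤ 45%; LTV 80% ≤ 85%; employment 83 ≥ 24 mo; reserves 12.4 ≥ 3 mo → does not qualify.
Option C: score 672 ≥ 660; DTI 43.1% > 40%; LTV 80% ≤ 110% → does not qualify.

Option A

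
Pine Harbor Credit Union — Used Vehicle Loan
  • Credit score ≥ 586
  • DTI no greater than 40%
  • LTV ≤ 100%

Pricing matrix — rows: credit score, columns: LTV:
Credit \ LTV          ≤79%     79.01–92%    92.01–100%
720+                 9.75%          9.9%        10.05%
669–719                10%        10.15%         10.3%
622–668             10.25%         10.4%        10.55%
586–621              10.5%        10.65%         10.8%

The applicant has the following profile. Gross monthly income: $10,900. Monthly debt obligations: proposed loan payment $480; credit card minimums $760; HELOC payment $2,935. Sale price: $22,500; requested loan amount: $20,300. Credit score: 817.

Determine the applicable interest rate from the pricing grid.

Credit score 817 ≥ 586; Total monthly debts = (480 + 760 + 2,935) = 4,175. Debt-to-income = 4,175/10,900 = 38.3% — meets 40% limit
LTV = 20,300/22,500 = 90.2% ≤ 100%
Row: 817 falls in 720+. Column: 90.2% falls in 79.01–92%. Rate = 9.9%.

9.9%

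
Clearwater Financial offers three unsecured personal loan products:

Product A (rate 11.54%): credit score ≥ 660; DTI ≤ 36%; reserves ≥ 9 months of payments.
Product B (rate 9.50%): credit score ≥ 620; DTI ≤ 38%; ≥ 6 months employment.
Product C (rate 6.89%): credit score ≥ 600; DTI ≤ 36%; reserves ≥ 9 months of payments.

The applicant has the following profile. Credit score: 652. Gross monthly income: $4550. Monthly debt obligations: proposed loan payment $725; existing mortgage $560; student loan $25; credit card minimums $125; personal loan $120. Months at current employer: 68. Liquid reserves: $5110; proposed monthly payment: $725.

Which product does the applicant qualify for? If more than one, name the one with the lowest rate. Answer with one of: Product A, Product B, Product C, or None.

Total debts = (725 + 560 + 25 + 125 + 120) = 1,555; DTI = 1,555/4,550 = 34.2%.
Reserves = 5,110/725 = 7.0 months.
Product A: score 652 < 660; DTI 34.2% ≤ 36%; reserves 7.0 < 9 mo → does not qualify.
Product B: score 652 ≥ 620; DTI 34.2% ≤ 38%; employment 68 ≥ 6 mo → qualifies.
Product C: score 652 ≥ 600; DTI 34.2% ≤ 36%; reserves 7.0 < 9 mo → does not qualify.

Product B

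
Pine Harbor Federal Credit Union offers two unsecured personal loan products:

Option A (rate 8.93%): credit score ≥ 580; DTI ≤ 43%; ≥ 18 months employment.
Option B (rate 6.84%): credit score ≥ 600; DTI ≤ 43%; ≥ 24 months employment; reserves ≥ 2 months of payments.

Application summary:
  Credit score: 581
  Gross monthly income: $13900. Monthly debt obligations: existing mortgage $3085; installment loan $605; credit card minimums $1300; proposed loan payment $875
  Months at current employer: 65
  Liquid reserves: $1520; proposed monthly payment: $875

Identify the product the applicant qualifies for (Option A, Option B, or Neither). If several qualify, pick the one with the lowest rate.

Option A

Total debts = (3,085 + 605 + 1,300 + 875) = 5,865; DTI = 5,865/13,900 = 42.2%.
Reserves = 1,520/875 = 1.7 months.
Option A: score 581 ≥ 580; DTI 42.2% ≤ 43%; employment 65 ≥ 18 mo → qualifies.
Option B: score 581 < 600; DTI 42.2% ≤ 43%; employment 65 ≥ 24 mo; reserves 1.7 < 2 mo → does not qualify.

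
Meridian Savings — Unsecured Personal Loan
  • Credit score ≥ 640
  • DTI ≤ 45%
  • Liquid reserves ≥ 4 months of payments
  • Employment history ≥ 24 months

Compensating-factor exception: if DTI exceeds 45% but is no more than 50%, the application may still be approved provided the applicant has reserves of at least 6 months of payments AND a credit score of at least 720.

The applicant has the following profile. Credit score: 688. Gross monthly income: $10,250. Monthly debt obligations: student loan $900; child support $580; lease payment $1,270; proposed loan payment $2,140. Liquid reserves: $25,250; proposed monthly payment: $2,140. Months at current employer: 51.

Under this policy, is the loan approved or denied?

Credit score 688 ≥ 640 (meets base)
Total debts = (900 + 580 + 1,270 + 2,140) = 4,890. DTI = 4,890/10,250 = 47.7% > 45% — standard DTI limit exceeded.
Reserves: 25,250 ÷ 2,140 = 11.8 months (meets 4-month minimum)
Employment 51 ≥ 24 months
DTI 47.7% is within the 45%–50% exception band; checking compensating factors.
Override check — reserves: 11.8 mo (ok); score: 688 (below 720).
Override conditions not both satisfied; exception does not apply.

Denied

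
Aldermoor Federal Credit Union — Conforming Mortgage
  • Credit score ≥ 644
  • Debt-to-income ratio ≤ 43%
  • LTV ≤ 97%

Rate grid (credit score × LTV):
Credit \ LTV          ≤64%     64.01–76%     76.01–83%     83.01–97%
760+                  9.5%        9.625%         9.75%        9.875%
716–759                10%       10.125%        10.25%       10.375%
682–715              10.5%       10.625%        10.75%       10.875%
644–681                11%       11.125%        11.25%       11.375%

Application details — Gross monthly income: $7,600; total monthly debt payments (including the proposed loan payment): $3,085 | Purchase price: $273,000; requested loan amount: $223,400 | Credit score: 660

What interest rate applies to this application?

Credit score 660 ≥ 644; DTI: 3,085 ÷ 7,600 = 40.6%, within the 43% cap
Loan-to-value = 223,400/273,000 = 81.8% — pass (97% max)
Row: 660 falls in 644–681. Column: 81.8% falls in 76.01–83%. Rate = 11.25%.

11.25%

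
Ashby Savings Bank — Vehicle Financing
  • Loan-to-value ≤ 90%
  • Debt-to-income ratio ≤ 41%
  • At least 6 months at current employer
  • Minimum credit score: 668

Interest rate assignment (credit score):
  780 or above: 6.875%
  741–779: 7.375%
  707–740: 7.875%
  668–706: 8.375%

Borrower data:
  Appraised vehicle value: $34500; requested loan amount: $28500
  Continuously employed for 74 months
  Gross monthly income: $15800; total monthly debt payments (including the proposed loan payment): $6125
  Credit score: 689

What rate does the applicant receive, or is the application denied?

Credit score 689 ≥ 668 (meets minimum)
Employment 74 ≥ 6 months
Loan-to-value = 28,500/34,500 = 82.6% — pass (90% max)
DTI = 6,125/15,800 = 38.8% ≤ 41%
All requirements met. Score 689 falls in the 668–706 tier → 8.375%.

Approved at 8.375%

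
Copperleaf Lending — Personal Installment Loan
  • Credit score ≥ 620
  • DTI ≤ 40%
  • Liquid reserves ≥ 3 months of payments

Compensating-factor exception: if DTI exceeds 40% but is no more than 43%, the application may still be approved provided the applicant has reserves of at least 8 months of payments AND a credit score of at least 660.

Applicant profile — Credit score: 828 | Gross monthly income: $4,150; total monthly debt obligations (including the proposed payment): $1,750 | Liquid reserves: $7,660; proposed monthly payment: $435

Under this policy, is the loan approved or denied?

Credit score 828 ≥ 620 (meets base)
DTI = 1,750/4,150 = 42.2% > 40% — standard DTI limit exceeded.
Reserves = 7,660/435 = 17.6 months ≥ 3
DTI 42.2% is within the 40%–43% exception band; checking compensating factors.
Override check — reserves: 17.6 mo (ok); score: 828 (ok).
Both override conditions satisfied; DTI exception granted.

Approved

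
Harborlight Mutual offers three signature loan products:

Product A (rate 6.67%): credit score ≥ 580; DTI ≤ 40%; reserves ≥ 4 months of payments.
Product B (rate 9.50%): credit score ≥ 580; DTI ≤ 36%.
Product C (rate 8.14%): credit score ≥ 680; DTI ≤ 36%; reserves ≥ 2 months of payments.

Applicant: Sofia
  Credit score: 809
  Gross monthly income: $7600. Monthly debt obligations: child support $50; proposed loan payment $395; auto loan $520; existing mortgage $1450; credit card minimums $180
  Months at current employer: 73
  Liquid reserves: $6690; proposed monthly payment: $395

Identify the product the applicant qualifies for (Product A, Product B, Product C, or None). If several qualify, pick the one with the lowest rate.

Product A

Total debts = (50 + 395 + 520 + 1,450 + 180) = 2,595; DTI = 2,595/7,600 = 34.1%.
Reserves = 6,690/395 = 16.9 months.
Product A: score 809 ≥ 580; DTI 34.1% ≤ 40%; reserves 16.9 ≥ 4 mo → qualifies.
Product B: score 809 ≥ 580; DTI 34.1% ≤ 36% → qualifies.
Product C: score 809 ≥ 680; DTI 34.1% ≤ 36%; reserves 16.9 ≥ 2 mo → qualifies.
Qualifying: Product A, Product B, Product C. Lowest rate is 6.67% → Product A.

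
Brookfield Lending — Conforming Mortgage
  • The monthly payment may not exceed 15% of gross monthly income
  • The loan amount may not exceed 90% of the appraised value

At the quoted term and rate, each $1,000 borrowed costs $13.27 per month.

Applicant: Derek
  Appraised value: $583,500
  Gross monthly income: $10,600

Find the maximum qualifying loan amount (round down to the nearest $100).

$119,800

Payment cap: 15% × $10,600 = $1,590/month.
At $13.27 per $1,000, that supports 1,590/13.27 × 1,000 ≈ $119,819 → $119,800.
LTV cap: 90% × $583,500 = $525,150 → $525,100.
Binding constraint: payment-to-income.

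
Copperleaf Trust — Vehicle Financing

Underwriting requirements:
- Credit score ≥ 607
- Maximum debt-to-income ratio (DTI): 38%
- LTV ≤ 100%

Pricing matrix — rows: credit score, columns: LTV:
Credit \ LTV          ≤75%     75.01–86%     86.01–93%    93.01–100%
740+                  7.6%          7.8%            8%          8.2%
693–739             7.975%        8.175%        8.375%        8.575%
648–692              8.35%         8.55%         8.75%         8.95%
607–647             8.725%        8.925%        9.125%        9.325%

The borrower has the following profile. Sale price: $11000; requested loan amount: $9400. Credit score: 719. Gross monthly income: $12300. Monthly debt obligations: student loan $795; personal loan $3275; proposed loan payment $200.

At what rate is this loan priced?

Credit score 719 ≥ 607; Total monthly debts = (795 + 3,275 + 200) = 4,270. DTI = 4,270/12,300 = 34.7% ≤ 38%
Loan-to-value = 9,400/11,000 = 85.5% — pass (100% max)
Credit 719 → row 693–739; LTV 85.5% → column 75.01–86%. Grid cell → 8.175%.

8.175%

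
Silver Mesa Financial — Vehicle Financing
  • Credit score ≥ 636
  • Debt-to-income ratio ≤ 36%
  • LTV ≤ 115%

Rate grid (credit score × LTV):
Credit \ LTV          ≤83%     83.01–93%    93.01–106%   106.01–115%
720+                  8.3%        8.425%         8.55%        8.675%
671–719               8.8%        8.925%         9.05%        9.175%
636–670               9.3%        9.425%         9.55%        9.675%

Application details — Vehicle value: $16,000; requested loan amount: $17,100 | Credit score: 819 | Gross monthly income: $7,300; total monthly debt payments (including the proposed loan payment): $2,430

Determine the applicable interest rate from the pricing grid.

8.675%

Credit score 819 ≥ 636; DTI = 2,430/7,300 = 33.3% ≤ 36%
LTV = 17,100/16,000 = 106.9% ≤ 115%
Row: 819 falls in 720+. Column: 106.9% falls in 106.01–115%. Rate = 8.675%.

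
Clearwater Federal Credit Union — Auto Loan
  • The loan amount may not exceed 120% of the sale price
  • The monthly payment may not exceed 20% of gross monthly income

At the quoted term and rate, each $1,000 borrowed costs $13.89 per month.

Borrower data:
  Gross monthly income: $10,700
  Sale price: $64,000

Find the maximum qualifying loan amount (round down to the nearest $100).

Payment cap: 20% × $10,700 = $2,140/month.
At $13.89 per $1,000, that supports 2,140/13.89 × 1,000 ≈ $154,067 → $154,000.
LTV cap: 120% × $64,000 = $76,800 → $76,800.
Binding constraint: loan-to-value.

$76,800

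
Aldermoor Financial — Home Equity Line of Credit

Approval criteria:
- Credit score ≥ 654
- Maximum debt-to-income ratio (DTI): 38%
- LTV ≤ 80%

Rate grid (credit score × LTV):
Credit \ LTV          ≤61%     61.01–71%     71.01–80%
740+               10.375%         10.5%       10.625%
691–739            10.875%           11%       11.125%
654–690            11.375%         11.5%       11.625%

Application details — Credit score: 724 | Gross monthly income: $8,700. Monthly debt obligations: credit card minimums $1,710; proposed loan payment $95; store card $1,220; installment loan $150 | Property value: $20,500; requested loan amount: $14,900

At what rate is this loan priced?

11.125%

Credit score 724 ≥ 654; Total monthly debts = (1,710 + 95 + 1,220 + 150) = 3,175. Debt-to-income = 3,175/8,700 = 36.5% — meets 38% limit
LTV: 14,900 ÷ 20,500 = 72.7%, within 80% cap
Score 724 is in the 691–739 band; LTV 72.7% is in the 71.01–80% band → 11.125%.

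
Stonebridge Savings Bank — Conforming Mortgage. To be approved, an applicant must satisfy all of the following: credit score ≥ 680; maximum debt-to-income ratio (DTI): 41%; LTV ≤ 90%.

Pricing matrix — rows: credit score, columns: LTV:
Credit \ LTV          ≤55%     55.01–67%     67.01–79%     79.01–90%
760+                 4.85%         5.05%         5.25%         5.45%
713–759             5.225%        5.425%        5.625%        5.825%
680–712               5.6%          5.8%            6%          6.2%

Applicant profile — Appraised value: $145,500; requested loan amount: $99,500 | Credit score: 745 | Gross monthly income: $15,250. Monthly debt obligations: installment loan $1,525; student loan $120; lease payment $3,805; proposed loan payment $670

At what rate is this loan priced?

Credit score 745 ≥ 680; Total monthly debts = (1,525 + 120 + 3,805 + 670) = 6,120. DTI = 6,120/15,250 = 40.1% ≤ 41%
Loan-to-value = 99,500/145,500 = 68.4% — pass (90% max)
Score 745 is in the 713–759 band; LTV 68.4% is in the 67.01–79% band → 5.625%.

5.625%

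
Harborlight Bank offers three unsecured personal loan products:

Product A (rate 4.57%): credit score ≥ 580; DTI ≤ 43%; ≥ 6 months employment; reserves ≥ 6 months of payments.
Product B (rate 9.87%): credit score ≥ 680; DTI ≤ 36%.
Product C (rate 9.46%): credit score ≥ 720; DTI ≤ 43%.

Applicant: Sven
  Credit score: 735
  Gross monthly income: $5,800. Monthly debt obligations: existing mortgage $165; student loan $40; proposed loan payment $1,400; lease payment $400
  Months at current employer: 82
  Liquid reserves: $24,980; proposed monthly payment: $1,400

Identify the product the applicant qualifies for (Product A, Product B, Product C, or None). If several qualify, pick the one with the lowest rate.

Total debts = (165 + 40 + 1,400 + 400) = 2,005; DTI = 2,005/5,800 = 34.6%.
Reserves = 24,980/1,400 = 17.8 months.
Product A: score 735 ≥ 580; DTI 34.6% ≤ 43%; employment 82 ≥ 6 mo; reserves 17.8 ≥ 6 mo → qualifies.
Product B: score 735 ≥ 680; DTI 34.6% ≤ 36% → qualifies.
Product C: score 735 ≥ 720; DTI 34.6% ≤ 43% → qualifies.
Qualifying: Product A, Product B, Product C. Lowest rate is 4.57% → Product A.

Product A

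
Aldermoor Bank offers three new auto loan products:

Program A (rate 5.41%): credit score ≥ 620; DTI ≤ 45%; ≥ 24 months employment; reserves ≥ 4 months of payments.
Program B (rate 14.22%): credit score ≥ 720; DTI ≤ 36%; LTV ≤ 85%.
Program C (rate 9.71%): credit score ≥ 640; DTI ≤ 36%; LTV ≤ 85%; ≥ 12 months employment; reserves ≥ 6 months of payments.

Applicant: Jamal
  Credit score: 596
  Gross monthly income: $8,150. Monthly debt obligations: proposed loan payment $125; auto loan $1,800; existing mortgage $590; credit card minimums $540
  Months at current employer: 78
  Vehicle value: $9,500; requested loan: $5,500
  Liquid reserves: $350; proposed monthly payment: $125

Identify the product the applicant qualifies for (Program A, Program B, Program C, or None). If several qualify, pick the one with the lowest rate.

Total debts = (125 + 1,800 + 590 + 540) = 3,055; DTI = 3,055/8,150 = 37.5%.
LTV = 5,500/9,500 = 57.9%.
Reserves = 350/125 = 2.8 months.
Program A: score 596 < 620; DTI 37.5% ≤ 45%; employment 78 ≥ 24 mo; reserves 2.8 < 4 mo → does not qualify.
Program B: score 596 < 720; DTI 37.5% > 36%; LTV 57.9% ≤ 85% → does not qualify.
Program C: score 596 < 640; DTI 37.5% > 36%; LTV 57.9% ≤ 85%; employment 78 ≥ 12 mo; reserves 2.8 < 6 mo → does not qualify.

None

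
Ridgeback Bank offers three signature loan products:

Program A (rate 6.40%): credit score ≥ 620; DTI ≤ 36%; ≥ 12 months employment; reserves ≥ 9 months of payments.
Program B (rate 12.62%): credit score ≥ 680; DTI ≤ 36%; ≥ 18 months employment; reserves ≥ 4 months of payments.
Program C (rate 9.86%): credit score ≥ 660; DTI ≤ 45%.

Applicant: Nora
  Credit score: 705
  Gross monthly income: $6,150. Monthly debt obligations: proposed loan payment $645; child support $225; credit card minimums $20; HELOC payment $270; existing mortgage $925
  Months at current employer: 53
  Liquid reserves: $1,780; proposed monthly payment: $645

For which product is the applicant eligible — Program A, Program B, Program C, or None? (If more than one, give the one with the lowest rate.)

Total debts = (645 + 225 + 20 + 270 + 925) = 2,085; DTI = 2,085/6,150 = 33.9%.
Reserves = 1,780/645 = 2.8 months.
Program A: score 705 ≥ 620; DTI 33.9% ≤ 36%; employment 53 ≥ 12 mo; reserves 2.8 < 9 mo → does not qualify.
Program B: score 705 ≥ 680; DTI 33.9% ≤ 36%; employment 53 ≥ 18 mo; reserves 2.8 < 4 mo → does not qualify.
Program C: score 705 ≥ 660; DTI 33.9% ≤ 45% → qualifies.

Program C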